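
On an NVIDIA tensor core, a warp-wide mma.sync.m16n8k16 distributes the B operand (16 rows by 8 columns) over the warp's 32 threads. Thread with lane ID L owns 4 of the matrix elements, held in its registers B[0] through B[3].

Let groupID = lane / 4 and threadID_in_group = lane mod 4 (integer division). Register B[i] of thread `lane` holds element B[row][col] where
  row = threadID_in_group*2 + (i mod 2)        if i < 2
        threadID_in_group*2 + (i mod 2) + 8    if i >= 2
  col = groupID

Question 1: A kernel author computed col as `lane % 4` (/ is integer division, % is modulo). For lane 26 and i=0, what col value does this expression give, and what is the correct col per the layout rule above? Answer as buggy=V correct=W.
`lane % 4`[26,0]→2
L=26→G=26>>2=6, T=26&3=2
[0]→row 2·2+0+0=4  col G=6
col: 2 vs 6

buggy=2 correct=6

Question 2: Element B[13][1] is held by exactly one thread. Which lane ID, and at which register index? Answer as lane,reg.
6,3

c=1→G=1  r=13→rhi=1,T=2,p=1
L=1*4+2=6  i=1*2+1=3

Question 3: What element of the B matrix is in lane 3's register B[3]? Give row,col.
lane 3: gr=0 (3/4), th=3 (3%4)
i=3: r=3*2+1+8=15, c=gr=0

15,0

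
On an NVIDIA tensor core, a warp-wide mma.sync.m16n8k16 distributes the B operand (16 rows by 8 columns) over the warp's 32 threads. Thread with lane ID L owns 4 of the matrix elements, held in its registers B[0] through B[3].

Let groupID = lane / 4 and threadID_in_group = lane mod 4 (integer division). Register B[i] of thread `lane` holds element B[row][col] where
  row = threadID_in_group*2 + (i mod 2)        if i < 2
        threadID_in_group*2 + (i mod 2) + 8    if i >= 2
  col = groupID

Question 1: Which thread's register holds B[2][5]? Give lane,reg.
21,0

c=5⇒gr=5  r=2⇒Rb=0,th=1,odd=0
L=5*4+1=21  i=0*2+0=0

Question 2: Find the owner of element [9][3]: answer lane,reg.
12,3

c: 3->gid=3  r: 9->r8=1,tid=0,i&1=1
L=3*4+0=12  i=1*2+1=3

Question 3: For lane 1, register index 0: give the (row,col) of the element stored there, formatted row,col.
2,0

1: G=0,T=1
[0] (1*2+0+0,0) = (2,0)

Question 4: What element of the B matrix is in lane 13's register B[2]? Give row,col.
lane 13->13/4=3, 13 mod 4=1
i=2  r:2·1+0+8->10  c:3

10,3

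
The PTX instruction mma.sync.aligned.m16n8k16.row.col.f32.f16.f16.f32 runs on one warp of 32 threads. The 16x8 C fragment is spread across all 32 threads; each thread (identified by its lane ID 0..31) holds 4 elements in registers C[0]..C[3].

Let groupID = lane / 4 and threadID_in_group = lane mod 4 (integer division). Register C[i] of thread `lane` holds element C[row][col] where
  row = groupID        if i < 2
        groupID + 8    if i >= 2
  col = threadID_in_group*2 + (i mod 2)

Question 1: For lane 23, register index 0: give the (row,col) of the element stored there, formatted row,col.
5,6

lane 23→23/4=5, 23 mod 4=3
i=0  r:5+0→5  c:2·3+0→6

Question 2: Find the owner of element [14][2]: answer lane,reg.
r=14→G=6,rhi=1  c=2→T=1,p=0
L=6*4+1=25  i=1*2+0=2

25,2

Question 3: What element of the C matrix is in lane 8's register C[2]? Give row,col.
L=8⇒gr=8>>2=2, th=8&3=0
[2]⇒row 2+8=10  col 0·2+0=0

10,0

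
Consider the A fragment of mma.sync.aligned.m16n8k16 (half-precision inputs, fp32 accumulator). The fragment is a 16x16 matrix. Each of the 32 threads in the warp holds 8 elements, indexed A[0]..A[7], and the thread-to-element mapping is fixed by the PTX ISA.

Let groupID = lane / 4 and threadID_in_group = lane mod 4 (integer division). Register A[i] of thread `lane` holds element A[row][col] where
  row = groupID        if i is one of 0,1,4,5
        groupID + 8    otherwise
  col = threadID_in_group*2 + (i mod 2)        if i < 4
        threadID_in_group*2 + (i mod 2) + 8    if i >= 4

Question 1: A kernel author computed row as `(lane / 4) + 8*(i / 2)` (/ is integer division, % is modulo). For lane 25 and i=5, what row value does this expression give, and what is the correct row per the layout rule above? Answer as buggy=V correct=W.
buggy=22 correct=6

`(lane / 4) + 8*(i / 2)`[25,5]->22
L=25->gid=25>>2=6, tid=25&3=1
[5]->row 6+0=6  col 1·2+1+8=11
row: 22 vs 6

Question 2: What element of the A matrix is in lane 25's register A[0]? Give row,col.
6,2

lane 25=>25/4=6, 25 mod 4=1
i=0  r:6+0=>6  c:2·1+0+0=>2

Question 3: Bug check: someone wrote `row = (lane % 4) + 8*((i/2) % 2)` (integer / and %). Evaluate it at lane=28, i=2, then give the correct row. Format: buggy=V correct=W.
buggy=8 correct=15

`(lane % 4) + 8*((i/2) % 2)`[28,2]->8
L=28->g=28>>2=7, t=28&3=0
[2]->row 7+8=15  col 0·2+0+0=0
row: 8 vs 15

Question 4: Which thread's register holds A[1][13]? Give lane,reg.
r=1→G=1,rhi=0  c=13→chi=1,T=2,p=1
L=1*4+2=6  i=1*4+0*2+1=5

6,5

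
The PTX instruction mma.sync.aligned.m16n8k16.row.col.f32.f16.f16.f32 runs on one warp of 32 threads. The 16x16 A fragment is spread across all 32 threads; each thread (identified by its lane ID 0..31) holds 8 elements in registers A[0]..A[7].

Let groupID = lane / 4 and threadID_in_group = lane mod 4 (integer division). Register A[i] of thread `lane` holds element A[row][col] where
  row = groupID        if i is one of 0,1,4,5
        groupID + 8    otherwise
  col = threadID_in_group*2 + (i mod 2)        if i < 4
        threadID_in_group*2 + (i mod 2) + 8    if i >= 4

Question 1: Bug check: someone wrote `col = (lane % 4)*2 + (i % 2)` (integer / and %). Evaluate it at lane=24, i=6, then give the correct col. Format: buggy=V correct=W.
`(lane % 4)*2 + (i % 2)`[24,6]->0
L=24->g=24>>2=6, t=24&3=0
[6]->row 6+8=14  col 0·2+0+8=8
col: 0 vs 8

buggy=0 correct=8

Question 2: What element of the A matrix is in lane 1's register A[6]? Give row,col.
8,10

lane 1⇒1/4=0, 1 mod 4=1
i=6  r:0+8⇒8  c:2·1+0+8⇒10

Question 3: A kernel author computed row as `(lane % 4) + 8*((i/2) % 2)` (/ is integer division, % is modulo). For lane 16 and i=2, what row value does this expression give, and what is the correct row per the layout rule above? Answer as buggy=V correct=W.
buggy=8 correct=12

`(lane % 4) + 8*((i/2) % 2)`[16,2]⇒8
16: gr=4,th=0
[2] (4+8,0*2+0+0) = (12,0)
row: 8 vs 12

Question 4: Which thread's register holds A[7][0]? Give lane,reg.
r=7⇒gr=7,Rb=0  c=0⇒Cb=0,th=0,odd=0
L=7*4+0=28  i=0*4+0*2+0=0

28,0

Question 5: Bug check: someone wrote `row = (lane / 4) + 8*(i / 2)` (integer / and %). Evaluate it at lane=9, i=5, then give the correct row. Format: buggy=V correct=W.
buggy=18 correct=2

`(lane / 4) + 8*(i / 2)`[9,5]->18
lane 9: gid=2 (9/4), tid=1 (9%4)
i=5: r=2+0=2, c=1*2+1+8=11
row: 18 vs 2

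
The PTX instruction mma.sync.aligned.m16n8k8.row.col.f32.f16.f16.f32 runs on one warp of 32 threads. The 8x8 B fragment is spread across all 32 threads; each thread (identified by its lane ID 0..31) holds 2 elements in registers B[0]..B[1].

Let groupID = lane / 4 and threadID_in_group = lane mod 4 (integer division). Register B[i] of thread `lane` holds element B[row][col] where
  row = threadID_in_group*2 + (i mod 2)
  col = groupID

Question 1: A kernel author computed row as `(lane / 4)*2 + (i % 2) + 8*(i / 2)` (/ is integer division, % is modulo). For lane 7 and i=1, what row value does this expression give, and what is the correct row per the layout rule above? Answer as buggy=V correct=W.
`(lane / 4)*2 + (i % 2) + 8*(i / 2)`[7,1]=>3
7: grp=1,tig=3
[1] (3*2+1,1) = (7,1)
row: 3 vs 7

buggy=3 correct=7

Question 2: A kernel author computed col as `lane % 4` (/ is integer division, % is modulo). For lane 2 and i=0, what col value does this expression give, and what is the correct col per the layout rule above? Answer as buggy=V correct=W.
buggy=2 correct=0

`lane % 4`[2,0]⇒2
2: gr=0,th=2
[0] (2*2+0,0) = (4,0)
col: 2 vs 0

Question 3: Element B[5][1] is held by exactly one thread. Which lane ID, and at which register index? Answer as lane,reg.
6,1

c=1⇒gr=1  r=5⇒th=2,odd=1
L=1*4+2=6  i=1=1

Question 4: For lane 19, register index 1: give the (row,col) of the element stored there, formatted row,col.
L=19⇒gr=19>>2=4, th=19&3=3
[1]⇒row 3·2+1=7  col gr=4

7,4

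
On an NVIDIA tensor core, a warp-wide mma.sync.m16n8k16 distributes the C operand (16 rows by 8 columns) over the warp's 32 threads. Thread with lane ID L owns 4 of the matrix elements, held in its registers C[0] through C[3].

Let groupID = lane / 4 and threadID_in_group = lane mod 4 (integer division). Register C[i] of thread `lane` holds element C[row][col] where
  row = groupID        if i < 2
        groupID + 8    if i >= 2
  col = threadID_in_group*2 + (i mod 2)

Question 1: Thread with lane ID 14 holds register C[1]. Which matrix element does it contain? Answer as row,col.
14: gr=3,th=2
[1] (3+0,2*2+1) = (3,5)

3,5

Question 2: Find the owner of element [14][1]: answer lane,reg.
24,3

r: 14->gid=6,r8=1  c: 1->tid=0,i&1=1
L=6*4+0=24  i=1*2+1=3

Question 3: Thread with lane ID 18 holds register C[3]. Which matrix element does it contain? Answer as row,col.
lane 18=>18/4=4, 18 mod 4=2
i=3  r:4+8=>12  c:2·2+1=>5

12,5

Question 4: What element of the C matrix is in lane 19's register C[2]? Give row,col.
12,6

19: g=4,t=3
[2] (4+8,3*2+0) = (12,6)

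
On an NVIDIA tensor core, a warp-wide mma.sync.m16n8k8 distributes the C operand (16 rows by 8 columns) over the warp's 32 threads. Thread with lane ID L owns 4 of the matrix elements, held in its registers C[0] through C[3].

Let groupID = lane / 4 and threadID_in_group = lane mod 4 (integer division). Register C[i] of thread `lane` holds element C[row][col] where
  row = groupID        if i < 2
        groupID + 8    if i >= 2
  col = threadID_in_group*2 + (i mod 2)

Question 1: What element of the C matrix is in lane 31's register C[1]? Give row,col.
7,7

lane 31->31/4=7, 31 mod 4=3
i=1  r:7+0->7  c:2·3+1->7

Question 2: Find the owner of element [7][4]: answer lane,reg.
30,0

r=7->g=7,rb=0  c=4->t=2,b0=0
L=7*4+2=30  i=0*2+0=0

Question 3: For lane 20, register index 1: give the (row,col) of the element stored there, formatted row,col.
5,1

L=20->g=20>>2=5, t=20&3=0
[1]->row 5+0=5  col 0·2+1=1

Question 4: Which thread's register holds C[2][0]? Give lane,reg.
r: 2->gid=2,r8=0  c: 0->tid=0,i&1=0
L=2*4+0=8  i=0*2+0=0

8,0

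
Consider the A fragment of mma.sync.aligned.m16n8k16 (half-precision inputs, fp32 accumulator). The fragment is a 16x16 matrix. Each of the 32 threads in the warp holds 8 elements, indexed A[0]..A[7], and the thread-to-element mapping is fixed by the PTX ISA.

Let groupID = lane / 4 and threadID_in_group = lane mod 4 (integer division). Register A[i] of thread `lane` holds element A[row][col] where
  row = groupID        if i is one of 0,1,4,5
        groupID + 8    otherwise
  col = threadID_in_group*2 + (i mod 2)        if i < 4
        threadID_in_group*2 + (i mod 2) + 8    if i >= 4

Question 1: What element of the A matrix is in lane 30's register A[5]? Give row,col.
7,13

L=30->gid=30>>2=7, tid=30&3=2
[5]->row 7+0=7  col 2·2+1+8=13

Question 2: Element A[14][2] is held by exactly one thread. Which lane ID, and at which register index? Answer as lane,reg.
r=14→G=6,rhi=1  c=2→chi=0,T=1,p=0
L=6*4+1=25  i=0*4+1*2+0=2

25,2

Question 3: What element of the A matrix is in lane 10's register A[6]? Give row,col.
10: G=2,T=2
[6] (2+8,2*2+0+8) = (10,12)

10,12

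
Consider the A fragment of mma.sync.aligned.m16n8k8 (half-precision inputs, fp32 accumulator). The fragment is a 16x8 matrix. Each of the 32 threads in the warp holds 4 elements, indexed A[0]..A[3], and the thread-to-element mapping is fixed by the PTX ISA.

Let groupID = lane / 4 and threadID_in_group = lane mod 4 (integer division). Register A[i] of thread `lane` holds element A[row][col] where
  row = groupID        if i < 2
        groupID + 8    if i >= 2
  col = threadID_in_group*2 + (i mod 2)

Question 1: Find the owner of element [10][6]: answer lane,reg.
r=10⇒gr=2,Rb=1  c=6⇒th=3,odd=0
L=2*4+3=11  i=1*2+0=2

11,2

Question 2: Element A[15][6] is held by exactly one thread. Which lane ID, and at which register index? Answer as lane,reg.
r=15→G=7,rhi=1  c=6→T=3,p=0
L=7*4+3=31  i=1*2+0=2

31,2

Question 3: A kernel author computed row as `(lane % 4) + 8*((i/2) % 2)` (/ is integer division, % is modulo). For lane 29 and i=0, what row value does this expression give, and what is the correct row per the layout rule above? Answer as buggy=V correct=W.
`(lane % 4) + 8*((i/2) % 2)`[29,0]=>1
lane 29: grp=7 (29/4), tig=1 (29%4)
i=0: r=7+0=7, c=1*2+0=2
row: 1 vs 7

buggy=1 correct=7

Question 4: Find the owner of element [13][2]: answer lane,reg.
r:13=>grp=5,rB=1  c:2=>tig=1,lo=0
L=5*4+1=21  i=1*2+0=2

21,2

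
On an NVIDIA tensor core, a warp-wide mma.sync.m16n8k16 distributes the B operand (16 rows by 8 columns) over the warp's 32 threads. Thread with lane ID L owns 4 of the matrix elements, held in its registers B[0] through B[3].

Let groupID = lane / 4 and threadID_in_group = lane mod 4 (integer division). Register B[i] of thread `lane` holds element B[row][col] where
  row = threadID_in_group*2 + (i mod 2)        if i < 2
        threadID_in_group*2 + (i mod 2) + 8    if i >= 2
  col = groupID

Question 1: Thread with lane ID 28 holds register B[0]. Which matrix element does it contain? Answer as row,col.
28: gr=7,th=0
[0] (0*2+0+0,7) = (0,7)

0,7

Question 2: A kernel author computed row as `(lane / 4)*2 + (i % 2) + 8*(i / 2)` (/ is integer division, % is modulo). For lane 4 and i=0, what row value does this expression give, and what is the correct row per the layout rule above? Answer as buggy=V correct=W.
`(lane / 4)*2 + (i % 2) + 8*(i / 2)`[4,0]→2
lane 4: G=1 (4/4), T=0 (4%4)
i=0: r=0*2+0+0=0, c=G=1
row: 2 vs 0

buggy=2 correct=0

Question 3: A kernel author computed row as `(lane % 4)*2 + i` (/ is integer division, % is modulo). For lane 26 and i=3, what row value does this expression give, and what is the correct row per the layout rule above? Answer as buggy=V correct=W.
`(lane % 4)*2 + i`[26,3]⇒7
lane 26⇒26/4=6, 26 mod 4=2
i=3  r:2·2+1+8⇒13  c:6
row: 7 vs 13

buggy=7 correct=13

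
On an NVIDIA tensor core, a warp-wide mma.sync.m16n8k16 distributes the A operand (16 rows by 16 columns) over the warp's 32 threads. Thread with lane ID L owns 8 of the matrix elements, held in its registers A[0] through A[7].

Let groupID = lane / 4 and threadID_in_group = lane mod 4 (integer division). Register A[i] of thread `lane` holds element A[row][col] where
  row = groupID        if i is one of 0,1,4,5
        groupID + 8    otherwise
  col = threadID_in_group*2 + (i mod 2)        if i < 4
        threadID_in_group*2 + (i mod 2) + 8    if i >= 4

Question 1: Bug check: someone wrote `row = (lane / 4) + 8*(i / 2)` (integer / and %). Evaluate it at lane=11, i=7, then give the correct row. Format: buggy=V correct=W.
`(lane / 4) + 8*(i / 2)`[11,7]→26
11: G=2,T=3
[7] (2+8,3*2+1+8) = (10,15)
row: 26 vs 10

buggy=26 correct=10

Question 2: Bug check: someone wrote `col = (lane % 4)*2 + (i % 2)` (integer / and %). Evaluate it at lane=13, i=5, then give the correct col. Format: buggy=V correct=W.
buggy=3 correct=11

`(lane % 4)*2 + (i % 2)`[13,5]⇒3
lane 13⇒13/4=3, 13 mod 4=1
i=5  r:3+0⇒3  c:2·1+1+8⇒11
col: 3 vs 11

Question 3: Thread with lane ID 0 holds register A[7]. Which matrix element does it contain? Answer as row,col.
L=0->g=0>>2=0, t=0&3=0
[7]->row 0+8=8  col 0·2+1+8=9

8,9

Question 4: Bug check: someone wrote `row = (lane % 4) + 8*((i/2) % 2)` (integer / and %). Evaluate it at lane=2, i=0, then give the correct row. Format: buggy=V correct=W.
`(lane % 4) + 8*((i/2) % 2)`[2,0]->2
L=2->g=2>>2=0, t=2&3=2
[0]->row 0+0=0  col 2·2+0+0=4
row: 2 vs 0

buggy=2 correct=0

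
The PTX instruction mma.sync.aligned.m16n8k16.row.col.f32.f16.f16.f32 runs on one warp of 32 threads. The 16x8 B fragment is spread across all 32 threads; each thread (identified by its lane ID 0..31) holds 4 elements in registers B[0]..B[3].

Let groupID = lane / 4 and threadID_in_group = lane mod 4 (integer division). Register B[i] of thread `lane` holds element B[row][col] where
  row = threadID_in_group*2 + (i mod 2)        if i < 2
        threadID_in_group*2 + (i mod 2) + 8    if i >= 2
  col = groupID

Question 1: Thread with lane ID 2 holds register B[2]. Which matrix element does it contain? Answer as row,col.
2: g=0,t=2
[2] (2*2+0+8,0) = (12,0)

12,0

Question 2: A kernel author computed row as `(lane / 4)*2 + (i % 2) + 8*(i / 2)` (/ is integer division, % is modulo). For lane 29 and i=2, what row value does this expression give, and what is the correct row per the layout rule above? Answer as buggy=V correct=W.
`(lane / 4)*2 + (i % 2) + 8*(i / 2)`[29,2]⇒22
lane 29: gr=7 (29/4), th=1 (29%4)
i=2: r=1*2+0+8=10, c=gr=7
row: 22 vs 10

buggy=22 correct=10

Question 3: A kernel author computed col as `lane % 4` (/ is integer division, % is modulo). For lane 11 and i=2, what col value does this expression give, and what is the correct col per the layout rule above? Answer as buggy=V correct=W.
`lane % 4`[11,2]=>3
11: grp=2,tig=3
[2] (3*2+0+8,2) = (14,2)
col: 3 vs 2

buggy=3 correct=2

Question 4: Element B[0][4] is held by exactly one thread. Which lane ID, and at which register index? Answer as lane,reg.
16,0

c=4⇒gr=4  r=0⇒Rb=0,th=0,odd=0
L=4*4+0=16  i=0*2+0=0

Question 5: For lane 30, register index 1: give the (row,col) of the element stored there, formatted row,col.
5,7

30: g=7,t=2
[1] (2*2+1+0,7) = (5,7)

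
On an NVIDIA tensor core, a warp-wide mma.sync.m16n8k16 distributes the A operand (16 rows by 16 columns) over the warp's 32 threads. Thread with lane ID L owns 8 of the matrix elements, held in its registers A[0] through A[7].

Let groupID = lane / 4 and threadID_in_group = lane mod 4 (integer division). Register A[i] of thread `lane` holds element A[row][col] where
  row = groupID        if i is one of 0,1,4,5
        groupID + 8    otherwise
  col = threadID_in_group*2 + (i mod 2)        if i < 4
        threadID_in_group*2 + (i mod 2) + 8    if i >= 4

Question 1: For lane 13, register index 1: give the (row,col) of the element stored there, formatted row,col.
lane 13=>13/4=3, 13 mod 4=1
i=1  r:3+0=>3  c:2·1+1+0=>3

3,3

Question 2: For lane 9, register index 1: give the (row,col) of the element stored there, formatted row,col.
2,3

lane 9=>9/4=2, 9 mod 4=1
i=1  r:2+0=>2  c:2·1+1+0=>3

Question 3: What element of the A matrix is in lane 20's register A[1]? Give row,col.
20: gr=5,th=0
[1] (5+0,0*2+1+0) = (5,1)

5,1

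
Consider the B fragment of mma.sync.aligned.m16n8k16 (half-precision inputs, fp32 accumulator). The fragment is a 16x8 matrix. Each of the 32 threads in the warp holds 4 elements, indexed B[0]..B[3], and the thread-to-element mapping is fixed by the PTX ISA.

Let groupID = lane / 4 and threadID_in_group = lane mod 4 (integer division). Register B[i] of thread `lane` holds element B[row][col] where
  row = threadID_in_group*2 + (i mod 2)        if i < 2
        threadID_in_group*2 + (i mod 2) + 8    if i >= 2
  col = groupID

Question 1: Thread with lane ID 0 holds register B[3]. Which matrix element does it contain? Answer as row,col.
9,0

L=0→G=0>>2=0, T=0&3=0
[3]→row 0·2+1+8=9  col G=0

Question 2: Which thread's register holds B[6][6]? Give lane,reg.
c=6->g=6  r=6->rb=0,t=3,b0=0
L=6*4+3=27  i=0*2+0=0

27,0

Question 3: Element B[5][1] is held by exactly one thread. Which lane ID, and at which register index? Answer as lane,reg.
c=1→G=1  r=5→rhi=0,T=2,p=1
L=1*4+2=6  i=0*2+1=1

6,1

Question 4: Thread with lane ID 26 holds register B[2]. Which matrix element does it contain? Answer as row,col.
L=26→G=26>>2=6, T=26&3=2
[2]→row 2·2+0+8=12  col G=6

12,6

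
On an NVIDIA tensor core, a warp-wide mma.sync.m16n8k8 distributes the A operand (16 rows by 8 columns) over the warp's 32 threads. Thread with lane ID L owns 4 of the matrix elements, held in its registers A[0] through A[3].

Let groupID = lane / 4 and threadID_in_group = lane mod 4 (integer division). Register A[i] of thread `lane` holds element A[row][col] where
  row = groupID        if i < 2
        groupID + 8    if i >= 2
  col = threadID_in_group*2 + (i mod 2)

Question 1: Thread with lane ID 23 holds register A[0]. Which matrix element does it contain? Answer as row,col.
L=23->g=23>>2=5, t=23&3=3
[0]->row 5+0=5  col 3·2+0=6

5,6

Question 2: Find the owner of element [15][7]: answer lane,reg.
31,3

r: 15->gid=7,r8=1  c: 7->tid=3,i&1=1
L=7*4+3=31  i=1*2+1=3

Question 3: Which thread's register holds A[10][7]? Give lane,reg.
r=10→G=2,rhi=1  c=7→T=3,p=1
L=2*4+3=11  i=1*2+1=3

11,3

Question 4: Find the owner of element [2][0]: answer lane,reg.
r=2->g=2,rb=0  c=0->t=0,b0=0
L=2*4+0=8  i=0*2+0=0

8,0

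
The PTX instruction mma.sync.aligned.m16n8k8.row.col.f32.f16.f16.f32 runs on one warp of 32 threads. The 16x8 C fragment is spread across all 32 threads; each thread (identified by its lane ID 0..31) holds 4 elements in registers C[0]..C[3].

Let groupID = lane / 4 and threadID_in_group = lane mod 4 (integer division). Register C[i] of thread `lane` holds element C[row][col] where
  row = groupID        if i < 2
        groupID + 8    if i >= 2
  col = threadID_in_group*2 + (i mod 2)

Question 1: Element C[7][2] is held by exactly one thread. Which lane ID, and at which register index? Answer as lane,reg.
29,0

r=7⇒gr=7,Rb=0  c=2⇒th=1,odd=0
L=7*4+1=29  i=0*2+0=0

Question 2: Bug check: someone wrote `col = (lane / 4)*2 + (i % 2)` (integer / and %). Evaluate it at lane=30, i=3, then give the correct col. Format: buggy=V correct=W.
`(lane / 4)*2 + (i % 2)`[30,3]→15
lane 30: G=7 (30/4), T=2 (30%4)
i=3: r=7+8=15, c=2*2+1=5
col: 15 vs 5

buggy=15 correct=5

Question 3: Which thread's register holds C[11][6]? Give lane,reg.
15,2

r=11⇒gr=3,Rb=1  c=6⇒th=3,odd=0
L=3*4+3=15  i=1*2+0=2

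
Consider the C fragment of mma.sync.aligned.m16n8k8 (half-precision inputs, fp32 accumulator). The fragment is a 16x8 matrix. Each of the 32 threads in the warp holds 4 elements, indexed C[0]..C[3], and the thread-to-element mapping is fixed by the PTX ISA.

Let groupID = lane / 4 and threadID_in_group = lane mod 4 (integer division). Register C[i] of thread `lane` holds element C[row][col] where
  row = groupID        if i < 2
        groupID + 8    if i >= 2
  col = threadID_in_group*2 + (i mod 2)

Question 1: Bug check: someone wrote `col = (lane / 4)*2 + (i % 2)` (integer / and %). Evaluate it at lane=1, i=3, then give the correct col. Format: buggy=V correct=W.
buggy=1 correct=3

`(lane / 4)*2 + (i % 2)`[1,3]->1
lane 1->1/4=0, 1 mod 4=1
i=3  r:0+8->8  c:2·1+1->3
col: 1 vs 3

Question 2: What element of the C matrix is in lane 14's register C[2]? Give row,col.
lane 14->14/4=3, 14 mod 4=2
i=2  r:3+8->11  c:2·2+0->4

11,4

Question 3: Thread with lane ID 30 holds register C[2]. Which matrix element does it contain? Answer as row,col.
lane 30: G=7 (30/4), T=2 (30%4)
i=2: r=7+8=15, c=2*2+0=4

15,4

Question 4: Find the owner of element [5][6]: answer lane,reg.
23,0

r=5→G=5,rhi=0  c=6→T=3,p=0
L=5*4+3=23  i=0*2+0=0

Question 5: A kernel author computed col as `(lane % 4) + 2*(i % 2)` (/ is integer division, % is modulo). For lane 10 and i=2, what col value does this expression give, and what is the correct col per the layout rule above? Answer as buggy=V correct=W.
`(lane % 4) + 2*(i % 2)`[10,2]=>2
10: grp=2,tig=2
[2] (2+8,2*2+0) = (10,4)
col: 2 vs 4

buggy=2 correct=4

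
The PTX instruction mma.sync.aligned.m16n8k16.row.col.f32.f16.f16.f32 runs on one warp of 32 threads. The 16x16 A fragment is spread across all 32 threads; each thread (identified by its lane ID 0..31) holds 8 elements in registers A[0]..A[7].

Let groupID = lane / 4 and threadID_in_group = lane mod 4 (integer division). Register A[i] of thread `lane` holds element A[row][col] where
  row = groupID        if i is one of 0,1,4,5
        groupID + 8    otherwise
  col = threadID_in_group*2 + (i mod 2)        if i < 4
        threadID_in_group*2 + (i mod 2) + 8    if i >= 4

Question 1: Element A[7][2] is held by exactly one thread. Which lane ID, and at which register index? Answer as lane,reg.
r:7=>grp=7,rB=0  c:2=>cB=0,tig=1,lo=0
L=7*4+1=29  i=0*4+0*2+0=0

29,0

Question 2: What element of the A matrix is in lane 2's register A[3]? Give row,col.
2: grp=0,tig=2
[3] (0+8,2*2+1+0) = (8,5)

8,5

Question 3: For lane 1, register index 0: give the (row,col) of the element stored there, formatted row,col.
lane 1: g=0 (1/4), t=1 (1%4)
i=0: r=0+0=0, c=1*2+0+0=2

0,2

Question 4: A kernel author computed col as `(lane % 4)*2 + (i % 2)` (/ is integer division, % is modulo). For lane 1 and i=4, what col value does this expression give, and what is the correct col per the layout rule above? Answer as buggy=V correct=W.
buggy=2 correct=10

`(lane % 4)*2 + (i % 2)`[1,4]->2
1: g=0,t=1
[4] (0+0,1*2+0+8) = (0,10)
col: 2 vs 10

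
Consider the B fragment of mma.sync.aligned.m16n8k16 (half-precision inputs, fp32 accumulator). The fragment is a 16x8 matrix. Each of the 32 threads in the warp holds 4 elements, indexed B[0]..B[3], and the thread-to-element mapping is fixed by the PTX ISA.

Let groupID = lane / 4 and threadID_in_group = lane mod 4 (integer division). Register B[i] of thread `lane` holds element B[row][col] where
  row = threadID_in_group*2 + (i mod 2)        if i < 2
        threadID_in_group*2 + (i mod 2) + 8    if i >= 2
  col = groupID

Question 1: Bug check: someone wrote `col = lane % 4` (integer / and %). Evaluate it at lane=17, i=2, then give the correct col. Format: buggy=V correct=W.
buggy=1 correct=4

`lane % 4`[17,2]=>1
L=17=>grp=17>>2=4, tig=17&3=1
[2]=>row 1·2+0+8=10  col grp=4
col: 1 vs 4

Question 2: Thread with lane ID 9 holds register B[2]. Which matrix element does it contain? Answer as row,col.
10,2

lane 9: grp=2 (9/4), tig=1 (9%4)
i=2: r=1*2+0+8=10, c=grp=2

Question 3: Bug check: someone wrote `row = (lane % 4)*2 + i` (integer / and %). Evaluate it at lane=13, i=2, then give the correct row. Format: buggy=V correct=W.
buggy=4 correct=10

`(lane % 4)*2 + i`[13,2]=>4
lane 13=>13/4=3, 13 mod 4=1
i=2  r:2·1+0+8=>10  c:3
row: 4 vs 10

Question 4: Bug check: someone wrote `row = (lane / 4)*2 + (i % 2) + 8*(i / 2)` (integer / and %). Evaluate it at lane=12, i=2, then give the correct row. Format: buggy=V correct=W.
buggy=14 correct=8

`(lane / 4)*2 + (i % 2) + 8*(i / 2)`[12,2]⇒14
L=12⇒gr=12>>2=3, th=12&3=0
[2]⇒row 0·2+0+8=8  col gr=3
row: 14 vs 8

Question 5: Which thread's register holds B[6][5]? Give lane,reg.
23,0

c=5→G=5  r=6→rhi=0,T=3,p=0
L=5*4+3=23  i=0*2+0=0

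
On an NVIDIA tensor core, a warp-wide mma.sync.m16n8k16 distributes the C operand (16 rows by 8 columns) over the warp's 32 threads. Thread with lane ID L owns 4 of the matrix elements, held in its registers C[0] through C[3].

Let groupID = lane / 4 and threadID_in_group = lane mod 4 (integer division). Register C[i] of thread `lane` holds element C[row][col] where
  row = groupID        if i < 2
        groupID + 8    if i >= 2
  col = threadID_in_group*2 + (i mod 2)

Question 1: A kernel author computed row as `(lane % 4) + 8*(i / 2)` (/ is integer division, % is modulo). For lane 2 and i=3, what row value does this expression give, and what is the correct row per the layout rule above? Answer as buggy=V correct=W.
`(lane % 4) + 8*(i / 2)`[2,3]->10
L=2->g=2>>2=0, t=2&3=2
[3]->row 0+8=8  col 2·2+1=5
row: 10 vs 8

buggy=10 correct=8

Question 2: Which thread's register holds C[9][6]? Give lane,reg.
7,2

r: 9->gid=1,r8=1  c: 6->tid=3,i&1=0
L=1*4+3=7  i=1*2+0=2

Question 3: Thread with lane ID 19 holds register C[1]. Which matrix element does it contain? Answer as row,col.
4,7

19: grp=4,tig=3
[1] (4+0,3*2+1) = (4,7)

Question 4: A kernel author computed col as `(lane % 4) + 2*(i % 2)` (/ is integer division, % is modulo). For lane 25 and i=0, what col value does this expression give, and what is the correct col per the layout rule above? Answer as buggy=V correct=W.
buggy=1 correct=2

`(lane % 4) + 2*(i % 2)`[25,0]→1
lane 25→25/4=6, 25 mod 4=1
i=0  r:6+0→6  c:2·1+0→2
col: 1 vs 2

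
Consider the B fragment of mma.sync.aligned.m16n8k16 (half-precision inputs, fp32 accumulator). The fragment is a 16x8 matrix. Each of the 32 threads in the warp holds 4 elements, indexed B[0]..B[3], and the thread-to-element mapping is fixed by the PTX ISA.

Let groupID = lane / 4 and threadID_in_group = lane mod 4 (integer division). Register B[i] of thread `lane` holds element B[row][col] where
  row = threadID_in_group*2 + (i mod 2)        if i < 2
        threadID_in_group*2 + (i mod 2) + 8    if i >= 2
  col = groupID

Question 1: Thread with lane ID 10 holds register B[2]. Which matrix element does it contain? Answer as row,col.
12,2

lane 10: G=2 (10/4), T=2 (10%4)
i=2: r=2*2+0+8=12, c=G=2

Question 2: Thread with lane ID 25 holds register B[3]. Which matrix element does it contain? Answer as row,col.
11,6

25: gid=6,tid=1
[3] (1*2+1+8,6) = (11,6)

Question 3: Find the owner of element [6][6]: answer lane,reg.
27,0

c=6→G=6  r=6→rhi=0,T=3,p=0
L=6*4+3=27  i=0*2+0=0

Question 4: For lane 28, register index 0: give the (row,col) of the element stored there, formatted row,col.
L=28->gid=28>>2=7, tid=28&3=0
[0]->row 0·2+0+0=0  col gid=7

0,7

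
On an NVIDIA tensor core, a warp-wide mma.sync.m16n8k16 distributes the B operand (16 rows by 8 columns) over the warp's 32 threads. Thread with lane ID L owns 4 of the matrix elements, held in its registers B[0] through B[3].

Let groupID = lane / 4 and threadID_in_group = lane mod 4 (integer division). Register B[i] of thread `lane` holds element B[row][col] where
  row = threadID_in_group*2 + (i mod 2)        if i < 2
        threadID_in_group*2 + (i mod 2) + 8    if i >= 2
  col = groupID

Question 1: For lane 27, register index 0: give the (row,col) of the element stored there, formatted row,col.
lane 27: gr=6 (27/4), th=3 (27%4)
i=0: r=3*2+0+0=6, c=gr=6

6,6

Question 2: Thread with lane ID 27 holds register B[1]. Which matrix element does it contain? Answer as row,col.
7,6

lane 27: g=6 (27/4), t=3 (27%4)
i=1: r=3*2+1+0=7, c=g=6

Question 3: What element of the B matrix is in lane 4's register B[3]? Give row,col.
9,1

lane 4: g=1 (4/4), t=0 (4%4)
i=3: r=0*2+1+8=9, c=g=1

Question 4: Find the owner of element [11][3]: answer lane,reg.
c=3⇒gr=3  r=11⇒Rb=1,th=1,odd=1
L=3*4+1=13  i=1*2+1=3

13,3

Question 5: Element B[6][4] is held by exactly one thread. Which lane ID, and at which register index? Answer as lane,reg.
c=4⇒gr=4  r=6⇒Rb=0,th=3,odd=0
L=4*4+3=19  i=0*2+0=0

19,0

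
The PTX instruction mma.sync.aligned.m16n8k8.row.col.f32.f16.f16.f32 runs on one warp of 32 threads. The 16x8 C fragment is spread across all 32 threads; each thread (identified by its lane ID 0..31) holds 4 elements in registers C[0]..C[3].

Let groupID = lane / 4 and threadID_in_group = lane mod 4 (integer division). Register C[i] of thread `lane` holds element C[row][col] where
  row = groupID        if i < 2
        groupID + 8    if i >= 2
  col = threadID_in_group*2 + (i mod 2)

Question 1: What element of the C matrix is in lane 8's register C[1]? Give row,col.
lane 8: G=2 (8/4), T=0 (8%4)
i=1: r=2+0=2, c=0*2+1=1

2,1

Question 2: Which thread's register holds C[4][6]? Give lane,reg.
r:4=>grp=4,rB=0  c:6=>tig=3,lo=0
L=4*4+3=19  i=0*2+0=0

19,0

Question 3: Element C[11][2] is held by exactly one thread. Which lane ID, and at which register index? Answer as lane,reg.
13,2

r: 11->gid=3,r8=1  c: 2->tid=1,i&1=0
L=3*4+1=13  i=1*2+0=2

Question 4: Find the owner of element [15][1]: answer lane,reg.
28,3

r=15→G=7,rhi=1  c=1→T=0,p=1
L=7*4+0=28  i=1*2+1=3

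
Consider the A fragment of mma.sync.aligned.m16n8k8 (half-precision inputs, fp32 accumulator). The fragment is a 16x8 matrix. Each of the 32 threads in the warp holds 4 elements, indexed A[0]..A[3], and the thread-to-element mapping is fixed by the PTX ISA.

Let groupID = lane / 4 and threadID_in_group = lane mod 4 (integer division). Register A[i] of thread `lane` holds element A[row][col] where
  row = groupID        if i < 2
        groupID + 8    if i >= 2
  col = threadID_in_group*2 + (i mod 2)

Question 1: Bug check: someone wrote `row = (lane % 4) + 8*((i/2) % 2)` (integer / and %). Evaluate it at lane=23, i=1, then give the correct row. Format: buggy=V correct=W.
buggy=3 correct=5

`(lane % 4) + 8*((i/2) % 2)`[23,1]=>3
lane 23=>23/4=5, 23 mod 4=3
i=1  r:5+0=>5  c:2·3+1=>7
row: 3 vs 5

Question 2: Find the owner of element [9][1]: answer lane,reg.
4,3

r: 9->gid=1,r8=1  c: 1->tid=0,i&1=1
L=1*4+0=4  i=1*2+1=3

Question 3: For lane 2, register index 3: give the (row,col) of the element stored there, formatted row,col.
2: g=0,t=2
[3] (0+8,2*2+1) = (8,5)

8,5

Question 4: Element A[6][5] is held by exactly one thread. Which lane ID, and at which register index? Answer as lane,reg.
r=6→G=6,rhi=0  c=5→T=2,p=1
L=6*4+2=26  i=0*2+1=1

26,1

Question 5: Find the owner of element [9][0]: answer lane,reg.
r=9⇒gr=1,Rb=1  c=0⇒th=0,odd=0
L=1*4+0=4  i=1*2+0=2

4,2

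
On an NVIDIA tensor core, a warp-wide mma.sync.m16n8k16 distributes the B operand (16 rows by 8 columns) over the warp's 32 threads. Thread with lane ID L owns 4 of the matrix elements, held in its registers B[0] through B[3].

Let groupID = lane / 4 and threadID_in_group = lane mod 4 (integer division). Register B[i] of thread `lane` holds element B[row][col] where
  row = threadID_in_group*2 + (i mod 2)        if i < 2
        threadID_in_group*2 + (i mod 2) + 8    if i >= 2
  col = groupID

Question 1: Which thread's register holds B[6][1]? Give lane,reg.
7,0

c=1->g=1  r=6->rb=0,t=3,b0=0
L=1*4+3=7  i=0*2+0=0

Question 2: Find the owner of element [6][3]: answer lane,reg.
c=3→G=3  r=6→rhi=0,T=3,p=0
L=3*4+3=15  i=0*2+0=0

15,0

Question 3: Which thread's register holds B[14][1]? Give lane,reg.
c=1⇒gr=1  r=14⇒Rb=1,th=3,odd=0
L=1*4+3=7  i=1*2+0=2

7,2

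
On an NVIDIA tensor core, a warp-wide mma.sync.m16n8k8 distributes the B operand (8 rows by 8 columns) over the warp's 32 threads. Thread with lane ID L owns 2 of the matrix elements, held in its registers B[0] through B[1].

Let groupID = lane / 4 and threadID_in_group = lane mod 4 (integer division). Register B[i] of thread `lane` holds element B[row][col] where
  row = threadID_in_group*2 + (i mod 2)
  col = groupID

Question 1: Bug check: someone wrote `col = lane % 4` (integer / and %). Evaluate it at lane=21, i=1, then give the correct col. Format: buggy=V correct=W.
buggy=1 correct=5

`lane % 4`[21,1]->1
lane 21->21/4=5, 21 mod 4=1
i=1  r:2·1+1->3  c:5
col: 1 vs 5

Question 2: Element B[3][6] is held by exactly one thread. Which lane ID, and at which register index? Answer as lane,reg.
c=6→G=6  r=3→T=1,p=1
L=6*4+1=25  i=1=1

25,1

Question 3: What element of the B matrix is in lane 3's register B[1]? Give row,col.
3: gid=0,tid=3
[1] (3*2+1,0) = (7,0)

7,0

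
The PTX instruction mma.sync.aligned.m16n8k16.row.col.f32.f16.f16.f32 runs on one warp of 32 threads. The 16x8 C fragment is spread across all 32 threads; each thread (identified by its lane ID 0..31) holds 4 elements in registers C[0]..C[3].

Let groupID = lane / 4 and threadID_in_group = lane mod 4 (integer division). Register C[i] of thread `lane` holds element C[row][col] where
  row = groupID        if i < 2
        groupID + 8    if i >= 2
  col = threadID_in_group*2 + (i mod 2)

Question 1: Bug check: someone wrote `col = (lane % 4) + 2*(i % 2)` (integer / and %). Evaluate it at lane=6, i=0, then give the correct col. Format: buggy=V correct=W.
`(lane % 4) + 2*(i % 2)`[6,0]=>2
lane 6: grp=1 (6/4), tig=2 (6%4)
i=0: r=1+0=1, c=2*2+0=4
col: 2 vs 4

buggy=2 correct=4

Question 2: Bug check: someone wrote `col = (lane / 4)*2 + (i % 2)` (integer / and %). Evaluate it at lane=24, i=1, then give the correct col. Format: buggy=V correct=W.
`(lane / 4)*2 + (i % 2)`[24,1]->13
lane 24->24/4=6, 24 mod 4=0
i=1  r:6+0->6  c:2·0+1->1
col: 13 vs 1

buggy=13 correct=1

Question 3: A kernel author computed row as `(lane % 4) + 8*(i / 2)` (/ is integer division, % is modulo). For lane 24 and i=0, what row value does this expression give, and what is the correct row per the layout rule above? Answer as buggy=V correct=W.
`(lane % 4) + 8*(i / 2)`[24,0]→0
24: G=6,T=0
[0] (6+0,0*2+0) = (6,0)
row: 0 vs 6

buggy=0 correct=6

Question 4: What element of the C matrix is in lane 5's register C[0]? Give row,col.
1,2

lane 5⇒5/4=1, 5 mod 4=1
i=0  r:1+0⇒1  c:2·1+0⇒2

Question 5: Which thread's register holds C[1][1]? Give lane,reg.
r:1=>grp=1,rB=0  c:1=>tig=0,lo=1
L=1*4+0=4  i=0*2+1=1

4,1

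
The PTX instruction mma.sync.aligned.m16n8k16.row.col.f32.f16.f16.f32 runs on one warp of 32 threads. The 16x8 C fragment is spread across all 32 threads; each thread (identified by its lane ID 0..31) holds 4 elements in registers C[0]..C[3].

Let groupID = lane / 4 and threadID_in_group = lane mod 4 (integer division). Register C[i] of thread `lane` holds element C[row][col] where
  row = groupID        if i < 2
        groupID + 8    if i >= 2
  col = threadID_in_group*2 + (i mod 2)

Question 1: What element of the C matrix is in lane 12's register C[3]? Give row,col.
11,1

L=12→G=12>>2=3, T=12&3=0
[3]→row 3+8=11  col 0·2+1=1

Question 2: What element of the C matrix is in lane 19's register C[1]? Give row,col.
19: gr=4,th=3
[1] (4+0,3*2+1) = (4,7)

4,7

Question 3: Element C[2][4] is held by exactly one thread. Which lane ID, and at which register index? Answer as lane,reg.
10,0

r=2⇒gr=2,Rb=0  c=4⇒th=2,odd=0
L=2*4+2=10  i=0*2+0=0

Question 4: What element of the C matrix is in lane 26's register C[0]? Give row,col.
6,4

lane 26->26/4=6, 26 mod 4=2
i=0  r:6+0->6  c:2·2+0->4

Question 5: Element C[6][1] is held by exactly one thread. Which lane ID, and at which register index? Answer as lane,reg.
r=6->g=6,rb=0  c=1->t=0,b0=1
L=6*4+0=24  i=0*2+1=1

24,1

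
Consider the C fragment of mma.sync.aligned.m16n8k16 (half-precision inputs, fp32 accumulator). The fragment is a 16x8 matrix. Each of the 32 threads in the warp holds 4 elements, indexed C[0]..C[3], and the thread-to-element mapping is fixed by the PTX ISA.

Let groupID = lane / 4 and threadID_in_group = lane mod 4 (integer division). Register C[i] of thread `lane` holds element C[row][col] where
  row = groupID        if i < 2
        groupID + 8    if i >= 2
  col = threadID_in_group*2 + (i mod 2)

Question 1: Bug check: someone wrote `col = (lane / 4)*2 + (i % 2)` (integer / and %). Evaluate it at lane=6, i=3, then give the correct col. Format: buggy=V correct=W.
`(lane / 4)*2 + (i % 2)`[6,3]→3
L=6→G=6>>2=1, T=6&3=2
[3]→row 1+8=9  col 2·2+1=5
col: 3 vs 5

buggy=3 correct=5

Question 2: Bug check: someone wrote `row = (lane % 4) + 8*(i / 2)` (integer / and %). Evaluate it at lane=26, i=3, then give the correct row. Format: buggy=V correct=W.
`(lane % 4) + 8*(i / 2)`[26,3]->10
lane 26->26/4=6, 26 mod 4=2
i=3  r:6+8->14  c:2·2+1->5
row: 10 vs 14

buggy=10 correct=14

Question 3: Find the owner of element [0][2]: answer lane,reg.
r=0⇒gr=0,Rb=0  c=2⇒th=1,odd=0
L=0*4+1=1  i=0*2+0=0

1,0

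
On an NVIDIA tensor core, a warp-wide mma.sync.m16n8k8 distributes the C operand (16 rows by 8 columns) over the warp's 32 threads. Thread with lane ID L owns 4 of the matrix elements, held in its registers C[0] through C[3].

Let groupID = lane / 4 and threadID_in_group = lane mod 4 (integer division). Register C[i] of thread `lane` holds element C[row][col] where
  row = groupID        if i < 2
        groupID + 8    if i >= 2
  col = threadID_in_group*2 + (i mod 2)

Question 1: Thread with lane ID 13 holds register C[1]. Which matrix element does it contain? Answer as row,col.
lane 13->13/4=3, 13 mod 4=1
i=1  r:3+0->3  c:2·1+1->3

3,3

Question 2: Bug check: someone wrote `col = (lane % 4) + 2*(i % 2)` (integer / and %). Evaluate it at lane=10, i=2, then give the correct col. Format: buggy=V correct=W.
`(lane % 4) + 2*(i % 2)`[10,2]->2
lane 10: g=2 (10/4), t=2 (10%4)
i=2: r=2+8=10, c=2*2+0=4
col: 2 vs 4

buggy=2 correct=4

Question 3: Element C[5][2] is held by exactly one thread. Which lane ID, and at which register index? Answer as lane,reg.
21,0

r: 5->gid=5,r8=0  c: 2->tid=1,i&1=0
L=5*4+1=21  i=0*2+0=0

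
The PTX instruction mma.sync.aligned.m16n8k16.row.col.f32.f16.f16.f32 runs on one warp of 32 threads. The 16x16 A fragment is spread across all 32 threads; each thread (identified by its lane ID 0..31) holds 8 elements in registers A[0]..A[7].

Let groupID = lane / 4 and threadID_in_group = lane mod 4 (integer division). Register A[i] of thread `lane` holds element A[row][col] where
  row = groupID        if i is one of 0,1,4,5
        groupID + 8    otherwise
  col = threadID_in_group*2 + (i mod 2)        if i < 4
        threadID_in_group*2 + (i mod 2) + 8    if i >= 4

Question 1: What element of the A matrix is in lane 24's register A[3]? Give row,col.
lane 24->24/4=6, 24 mod 4=0
i=3  r:6+8->14  c:2·0+1+0->1

14,1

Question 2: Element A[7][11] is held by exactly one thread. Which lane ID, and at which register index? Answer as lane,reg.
29,5

r=7->g=7,rb=0  c=11->cb=1,t=1,b0=1
L=7*4+1=29  i=1*4+0*2+1=5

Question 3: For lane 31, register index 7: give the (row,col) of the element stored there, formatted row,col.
L=31->g=31>>2=7, t=31&3=3
[7]->row 7+8=15  col 3·2+1+8=15

15,15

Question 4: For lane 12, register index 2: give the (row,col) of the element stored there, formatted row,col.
lane 12=>12/4=3, 12 mod 4=0
i=2  r:3+8=>11  c:2·0+0+0=>0

11,0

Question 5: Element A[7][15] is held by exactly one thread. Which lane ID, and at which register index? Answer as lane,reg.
31,5

r=7⇒gr=7,Rb=0  c=15⇒Cb=1,th=3,odd=1
L=7*4+3=31  i=1*4+0*2+1=5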